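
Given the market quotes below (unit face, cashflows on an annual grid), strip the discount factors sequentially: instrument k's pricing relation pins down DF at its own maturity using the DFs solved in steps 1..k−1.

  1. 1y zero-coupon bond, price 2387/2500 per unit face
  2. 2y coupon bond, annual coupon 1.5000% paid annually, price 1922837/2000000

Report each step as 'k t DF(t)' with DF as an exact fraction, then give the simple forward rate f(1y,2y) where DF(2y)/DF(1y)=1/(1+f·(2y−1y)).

1 1 2387/2500
2 2 9331/10000
f(1y,2y) = ((2387/2500)/(9331/10000) − 1)/(1) = 1/43 ≈ 2.3256%

step 1 [1y] zero: DF = P = 2387/2500 ≈ 0.954800
step 2 [2y] bond c/1=3/200: DF=(1922837/2000000 − 3/200·(0.954800))/(1+3/200) = 9331/10000 ≈ 0.933100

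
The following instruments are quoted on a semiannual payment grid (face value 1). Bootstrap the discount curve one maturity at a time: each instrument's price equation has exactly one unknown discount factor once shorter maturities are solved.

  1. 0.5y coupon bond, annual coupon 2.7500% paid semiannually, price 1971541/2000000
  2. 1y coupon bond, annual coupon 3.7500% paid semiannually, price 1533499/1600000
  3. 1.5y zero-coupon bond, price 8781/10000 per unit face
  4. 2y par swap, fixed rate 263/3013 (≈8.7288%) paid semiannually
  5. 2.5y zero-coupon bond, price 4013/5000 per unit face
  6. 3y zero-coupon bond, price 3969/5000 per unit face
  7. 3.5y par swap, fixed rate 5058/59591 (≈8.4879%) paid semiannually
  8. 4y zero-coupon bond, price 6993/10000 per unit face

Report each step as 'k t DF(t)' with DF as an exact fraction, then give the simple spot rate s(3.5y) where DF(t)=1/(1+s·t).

1 1/2 2431/2500
2 1 9229/10000
3 3/2 8781/10000
4 2 4211/5000
5 5/2 4013/5000
6 3 3969/5000
7 7/2 7471/10000
8 4 6993/10000
s(3.5y) = (1/(7471/10000) − 1)/(7/2) = 5058/52297 ≈ 9.6717%

step 1 [0.5y] bond c/2=11/800: DF=(1971541/2000000 − 11/800·(0))/(1+11/800) = 2431/2500 ≈ 0.972400
step 2 [1y] bond c/2=3/160: DF=(1533499/1600000 − 3/160·(0.972400))/(1+3/160) = 9229/10000 ≈ 0.922900
step 3 [1.5y] zero: DF = P = 8781/10000 ≈ 0.878100
step 4 [2y] swap r/2=263/6026: DF=(1 − 263/6026·(0.972400+0.922900+0.878100))/(1+263/6026) = 4211/5000 ≈ 0.842200
step 5 [2.5y] zero: DF = P = 4013/5000 ≈ 0.802600
step 6 [3y] zero: DF = P = 3969/5000 ≈ 0.793800
step 7 [3.5y] swap r/2=2529/59591: DF=(1 − 2529/59591·(0.972400+0.922900+0.878100+0.842200+0.802600+0.793800))/(1+2529/59591) = 7471/10000 ≈ 0.747100
step 8 [4y] zero: DF = P = 6993/10000 ≈ 0.699300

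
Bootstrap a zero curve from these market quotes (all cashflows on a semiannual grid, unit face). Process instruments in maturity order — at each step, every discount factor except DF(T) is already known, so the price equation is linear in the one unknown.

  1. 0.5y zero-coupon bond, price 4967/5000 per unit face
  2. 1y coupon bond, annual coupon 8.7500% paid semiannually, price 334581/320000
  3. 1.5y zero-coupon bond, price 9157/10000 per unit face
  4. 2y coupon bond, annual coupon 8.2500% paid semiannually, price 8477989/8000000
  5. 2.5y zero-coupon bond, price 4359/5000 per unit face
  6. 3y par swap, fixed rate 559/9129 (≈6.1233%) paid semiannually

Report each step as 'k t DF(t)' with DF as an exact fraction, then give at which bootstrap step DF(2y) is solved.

step 1 [0.5y] zero: DF = P = 4967/5000 ≈ 0.993400
step 2 [1y] bond c/2=7/160: DF=(334581/320000 − 7/160·(0.993400))/(1+7/160) = 9601/10000 ≈ 0.960100
step 3 [1.5y] zero: DF = P = 9157/10000 ≈ 0.915700
step 4 [2y] bond c/2=33/800: DF=(8477989/8000000 − 33/800·(0.993400+0.960100+0.915700))/(1+33/800) = 9041/10000 ≈ 0.904100
step 5 [2.5y] zero: DF = P = 4359/5000 ≈ 0.871800
step 6 [3y] swap r/2=559/18258: DF=(1 − 559/18258·(0.993400+0.960100+0.915700+0.904100+0.871800))/(1+559/18258) = 8323/10000 ≈ 0.832300

1 1/2 4967/5000
2 1 9601/10000
3 3/2 9157/10000
4 2 9041/10000
5 5/2 4359/5000
6 3 8323/10000
DF(2y) is solved at step 4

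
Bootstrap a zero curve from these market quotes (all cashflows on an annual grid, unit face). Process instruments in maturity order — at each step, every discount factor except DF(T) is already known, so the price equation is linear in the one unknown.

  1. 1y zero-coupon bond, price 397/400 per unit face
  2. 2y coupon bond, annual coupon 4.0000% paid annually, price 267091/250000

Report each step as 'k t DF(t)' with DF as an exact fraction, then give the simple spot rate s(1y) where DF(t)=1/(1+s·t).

step 1 [1y] zero: DF = P = 397/400 ≈ 0.992500
step 2 [2y] bond c/1=1/25: DF=(267091/250000 − 1/25·(0.992500))/(1+1/25) = 9891/10000 ≈ 0.989100

1 1 397/400
2 2 9891/10000
s(1y) = (1/(397/400) − 1)/(1) = 3/397 ≈ 0.7557%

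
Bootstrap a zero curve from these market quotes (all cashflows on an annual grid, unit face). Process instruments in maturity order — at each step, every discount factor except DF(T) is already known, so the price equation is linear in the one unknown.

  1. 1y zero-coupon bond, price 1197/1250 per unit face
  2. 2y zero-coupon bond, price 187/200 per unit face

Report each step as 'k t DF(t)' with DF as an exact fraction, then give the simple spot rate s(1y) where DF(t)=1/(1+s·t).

1 1 1197/1250
2 2 187/200
s(1y) = (1/(1197/1250) − 1)/(1) = 53/1197 ≈ 4.4277%

step 1 [1y] zero: DF = P = 1197/1250 ≈ 0.957600
step 2 [2y] zero: DF = P = 187/200 ≈ 0.935000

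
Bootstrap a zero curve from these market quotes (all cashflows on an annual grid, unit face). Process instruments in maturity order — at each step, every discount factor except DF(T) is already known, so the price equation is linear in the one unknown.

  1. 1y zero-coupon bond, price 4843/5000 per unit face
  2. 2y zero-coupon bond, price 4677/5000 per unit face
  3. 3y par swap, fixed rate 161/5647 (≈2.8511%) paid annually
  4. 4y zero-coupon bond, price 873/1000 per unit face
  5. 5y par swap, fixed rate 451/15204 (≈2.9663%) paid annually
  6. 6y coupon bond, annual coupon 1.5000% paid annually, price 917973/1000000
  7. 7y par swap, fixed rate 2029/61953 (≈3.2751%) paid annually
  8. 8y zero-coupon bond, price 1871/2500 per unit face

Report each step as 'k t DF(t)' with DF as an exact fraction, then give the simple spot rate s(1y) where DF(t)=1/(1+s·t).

step 1 [1y] zero: DF = P = 4843/5000 ≈ 0.968600
step 2 [2y] zero: DF = P = 4677/5000 ≈ 0.935400
step 3 [3y] swap r/1=161/5647: DF=(1 − 161/5647·(0.968600+0.935400))/(1+161/5647) = 1839/2000 ≈ 0.919500
step 4 [4y] zero: DF = P = 873/1000 ≈ 0.873000
step 5 [5y] swap r/1=451/15204: DF=(1 − 451/15204·(0.968600+0.935400+0.919500+0.873000))/(1+451/15204) = 8647/10000 ≈ 0.864700
step 6 [6y] bond c/1=3/200: DF=(917973/1000000 − 3/200·(0.968600+0.935400+0.919500+0.873000+0.864700))/(1+3/200) = 837/1000 ≈ 0.837000
step 7 [7y] swap r/1=2029/61953: DF=(1 − 2029/61953·(0.968600+0.935400+0.919500+0.873000+0.864700+0.837000))/(1+2029/61953) = 7971/10000 ≈ 0.797100
step 8 [8y] zero: DF = P = 1871/2500 ≈ 0.748400

1 1 4843/5000
2 2 4677/5000
3 3 1839/2000
4 4 873/1000
5 5 8647/10000
6 6 837/1000
7 7 7971/10000
8 8 1871/2500
s(1y) = (1/(4843/5000) − 1)/(1) = 157/4843 ≈ 3.2418%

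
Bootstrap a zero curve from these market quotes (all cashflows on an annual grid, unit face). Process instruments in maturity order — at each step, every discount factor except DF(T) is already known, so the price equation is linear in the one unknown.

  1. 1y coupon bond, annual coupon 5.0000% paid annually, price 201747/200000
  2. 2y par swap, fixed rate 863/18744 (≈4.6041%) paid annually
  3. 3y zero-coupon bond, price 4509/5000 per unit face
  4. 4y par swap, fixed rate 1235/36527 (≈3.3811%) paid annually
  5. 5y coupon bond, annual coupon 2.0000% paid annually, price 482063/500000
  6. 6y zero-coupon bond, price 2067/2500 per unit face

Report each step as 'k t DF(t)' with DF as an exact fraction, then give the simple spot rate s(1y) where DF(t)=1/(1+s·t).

1 1 9607/10000
2 2 9137/10000
3 3 4509/5000
4 4 1753/2000
5 5 546/625
6 6 2067/2500
s(1y) = (1/(9607/10000) − 1)/(1) = 393/9607 ≈ 4.0908%

step 1 [1y] bond c/1=1/20: DF=(201747/200000 − 1/20·(0))/(1+1/20) = 9607/10000 ≈ 0.960700
step 2 [2y] swap r/1=863/18744: DF=(1 − 863/18744·(0.960700))/(1+863/18744) = 9137/10000 ≈ 0.913700
step 3 [3y] zero: DF = P = 4509/5000 ≈ 0.901800
step 4 [4y] swap r/1=1235/36527: DF=(1 − 1235/36527·(0.960700+0.913700+0.901800))/(1+1235/36527) = 1753/2000 ≈ 0.876500
step 5 [5y] bond c/1=1/50: DF=(482063/500000 − 1/50·(0.960700+0.913700+0.901800+0.876500))/(1+1/50) = 546/625 ≈ 0.873600
step 6 [6y] zero: DF = P = 2067/2500 ≈ 0.826800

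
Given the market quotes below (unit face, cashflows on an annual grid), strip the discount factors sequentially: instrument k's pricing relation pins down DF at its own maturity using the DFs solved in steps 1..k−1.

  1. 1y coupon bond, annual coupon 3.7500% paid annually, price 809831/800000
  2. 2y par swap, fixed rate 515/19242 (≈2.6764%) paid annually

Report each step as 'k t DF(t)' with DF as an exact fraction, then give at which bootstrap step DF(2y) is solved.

1 1 9757/10000
2 2 1897/2000
DF(2y) is solved at step 2

step 1 [1y] bond c/1=3/80: DF=(809831/800000 − 3/80·(0))/(1+3/80) = 9757/10000 ≈ 0.975700
step 2 [2y] swap r/1=515/19242: DF=(1 − 515/19242·(0.975700))/(1+515/19242) = 1897/2000 ≈ 0.948500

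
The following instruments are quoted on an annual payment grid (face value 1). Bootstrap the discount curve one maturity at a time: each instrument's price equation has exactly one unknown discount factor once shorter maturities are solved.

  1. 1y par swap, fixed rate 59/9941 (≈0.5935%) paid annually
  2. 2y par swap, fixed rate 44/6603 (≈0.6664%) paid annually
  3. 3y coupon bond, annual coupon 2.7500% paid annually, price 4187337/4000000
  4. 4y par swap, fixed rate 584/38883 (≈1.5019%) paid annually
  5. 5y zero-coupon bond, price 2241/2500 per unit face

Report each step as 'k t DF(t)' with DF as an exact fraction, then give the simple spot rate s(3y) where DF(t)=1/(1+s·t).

step 1 [1y] swap r/1=59/9941: DF=(1 − 59/9941·(0))/(1+59/9941) = 9941/10000 ≈ 0.994100
step 2 [2y] swap r/1=44/6603: DF=(1 − 44/6603·(0.994100))/(1+44/6603) = 2467/2500 ≈ 0.986800
step 3 [3y] bond c/1=11/400: DF=(4187337/4000000 − 11/400·(0.994100+0.986800))/(1+11/400) = 4829/5000 ≈ 0.965800
step 4 [4y] swap r/1=584/38883: DF=(1 − 584/38883·(0.994100+0.986800+0.965800))/(1+584/38883) = 1177/1250 ≈ 0.941600
step 5 [5y] zero: DF = P = 2241/2500 ≈ 0.896400

1 1 9941/10000
2 2 2467/2500
3 3 4829/5000
4 4 1177/1250
5 5 2241/2500
s(3y) = (1/(4829/5000) − 1)/(3) = 57/4829 ≈ 1.1804%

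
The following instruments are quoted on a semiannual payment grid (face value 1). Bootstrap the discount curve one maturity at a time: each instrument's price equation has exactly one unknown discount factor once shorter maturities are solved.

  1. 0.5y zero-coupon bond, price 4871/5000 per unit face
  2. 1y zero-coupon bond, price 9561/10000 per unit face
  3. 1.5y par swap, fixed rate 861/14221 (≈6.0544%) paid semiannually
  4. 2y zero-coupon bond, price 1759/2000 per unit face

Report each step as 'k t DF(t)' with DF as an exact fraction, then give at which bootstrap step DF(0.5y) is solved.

1 1/2 4871/5000
2 1 9561/10000
3 3/2 9139/10000
4 2 1759/2000
DF(0.5y) is solved at step 1

step 1 [0.5y] zero: DF = P = 4871/5000 ≈ 0.974200
step 2 [1y] zero: DF = P = 9561/10000 ≈ 0.956100
step 3 [1.5y] swap r/2=861/28442: DF=(1 − 861/28442·(0.974200+0.956100))/(1+861/28442) = 9139/10000 ≈ 0.913900
step 4 [2y] zero: DF = P = 1759/2000 ≈ 0.879500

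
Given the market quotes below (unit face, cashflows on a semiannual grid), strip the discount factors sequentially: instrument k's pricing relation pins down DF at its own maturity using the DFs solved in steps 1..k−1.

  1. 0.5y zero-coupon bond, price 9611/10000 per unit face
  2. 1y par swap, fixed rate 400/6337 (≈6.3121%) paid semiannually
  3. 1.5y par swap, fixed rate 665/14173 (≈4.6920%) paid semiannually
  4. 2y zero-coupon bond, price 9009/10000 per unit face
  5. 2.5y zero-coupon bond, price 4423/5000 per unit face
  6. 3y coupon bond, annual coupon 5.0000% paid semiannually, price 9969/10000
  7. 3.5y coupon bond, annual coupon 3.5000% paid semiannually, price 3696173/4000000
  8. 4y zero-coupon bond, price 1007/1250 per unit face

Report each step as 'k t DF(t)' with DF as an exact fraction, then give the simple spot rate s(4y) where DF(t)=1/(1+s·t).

1 1/2 9611/10000
2 1 47/50
3 3/2 1867/2000
4 2 9009/10000
5 5/2 4423/5000
6 3 8599/10000
7 7/2 8139/10000
8 4 1007/1250
s(4y) = (1/(1007/1250) − 1)/(4) = 243/4028 ≈ 6.0328%

step 1 [0.5y] zero: DF = P = 9611/10000 ≈ 0.961100
step 2 [1y] swap r/2=200/6337: DF=(1 − 200/6337·(0.961100))/(1+200/6337) = 47/50 ≈ 0.940000
step 3 [1.5y] swap r/2=665/28346: DF=(1 − 665/28346·(0.961100+0.940000))/(1+665/28346) = 1867/2000 ≈ 0.933500
step 4 [2y] zero: DF = P = 9009/10000 ≈ 0.900900
step 5 [2.5y] zero: DF = P = 4423/5000 ≈ 0.884600
step 6 [3y] bond c/2=1/40: DF=(9969/10000 − 1/40·(0.961100+0.940000+0.933500+0.900900+0.884600))/(1+1/40) = 8599/10000 ≈ 0.859900
step 7 [3.5y] bond c/2=7/400: DF=(3696173/4000000 − 7/400·(0.961100+0.940000+0.933500+0.900900+0.884600+0.859900))/(1+7/400) = 8139/10000 ≈ 0.813900
step 8 [4y] zero: DF = P = 1007/1250 ≈ 0.805600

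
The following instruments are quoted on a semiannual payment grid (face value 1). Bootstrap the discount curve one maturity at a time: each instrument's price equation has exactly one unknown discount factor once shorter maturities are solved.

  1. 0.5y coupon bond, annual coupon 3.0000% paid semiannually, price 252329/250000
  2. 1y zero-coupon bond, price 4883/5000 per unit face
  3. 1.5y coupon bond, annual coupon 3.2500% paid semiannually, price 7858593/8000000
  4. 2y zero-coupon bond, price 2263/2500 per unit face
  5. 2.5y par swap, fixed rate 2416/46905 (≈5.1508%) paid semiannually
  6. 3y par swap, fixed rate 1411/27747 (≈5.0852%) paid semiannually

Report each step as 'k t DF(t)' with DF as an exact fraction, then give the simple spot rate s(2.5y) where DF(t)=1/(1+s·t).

1 1/2 1243/1250
2 1 4883/5000
3 3/2 9351/10000
4 2 2263/2500
5 5/2 1099/1250
6 3 8589/10000
s(2.5y) = (1/(1099/1250) − 1)/(5/2) = 302/5495 ≈ 5.4959%

step 1 [0.5y] bond c/2=3/200: DF=(252329/250000 − 3/200·(0))/(1+3/200) = 1243/1250 ≈ 0.994400
step 2 [1y] zero: DF = P = 4883/5000 ≈ 0.976600
step 3 [1.5y] bond c/2=13/800: DF=(7858593/8000000 − 13/800·(0.994400+0.976600))/(1+13/800) = 9351/10000 ≈ 0.935100
step 4 [2y] zero: DF = P = 2263/2500 ≈ 0.905200
step 5 [2.5y] swap r/2=1208/46905: DF=(1 − 1208/46905·(0.994400+0.976600+0.935100+0.905200))/(1+1208/46905) = 1099/1250 ≈ 0.879200
step 6 [3y] swap r/2=1411/55494: DF=(1 − 1411/55494·(0.994400+0.976600+0.935100+0.905200+0.879200))/(1+1411/55494) = 8589/10000 ≈ 0.858900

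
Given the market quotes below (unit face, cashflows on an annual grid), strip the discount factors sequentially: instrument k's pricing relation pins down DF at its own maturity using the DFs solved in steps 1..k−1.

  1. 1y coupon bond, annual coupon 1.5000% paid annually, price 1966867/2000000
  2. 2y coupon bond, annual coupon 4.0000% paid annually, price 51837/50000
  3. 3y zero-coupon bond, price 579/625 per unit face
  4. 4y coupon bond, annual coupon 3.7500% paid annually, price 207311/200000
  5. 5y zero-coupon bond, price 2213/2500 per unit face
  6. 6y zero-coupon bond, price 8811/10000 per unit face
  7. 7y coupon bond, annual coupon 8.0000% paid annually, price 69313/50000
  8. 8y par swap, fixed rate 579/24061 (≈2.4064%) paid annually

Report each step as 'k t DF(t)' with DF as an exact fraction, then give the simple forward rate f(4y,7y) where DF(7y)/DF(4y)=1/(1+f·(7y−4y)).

step 1 [1y] bond c/1=3/200: DF=(1966867/2000000 − 3/200·(0))/(1+3/200) = 9689/10000 ≈ 0.968900
step 2 [2y] bond c/1=1/25: DF=(51837/50000 − 1/25·(0.968900))/(1+1/25) = 2399/2500 ≈ 0.959600
step 3 [3y] zero: DF = P = 579/625 ≈ 0.926400
step 4 [4y] bond c/1=3/80: DF=(207311/200000 − 3/80·(0.968900+0.959600+0.926400))/(1+3/80) = 8959/10000 ≈ 0.895900
step 5 [5y] zero: DF = P = 2213/2500 ≈ 0.885200
step 6 [6y] zero: DF = P = 8811/10000 ≈ 0.881100
step 7 [7y] bond c/1=2/25: DF=(69313/50000 − 2/25·(0.968900+0.959600+0.926400+0.895900+0.885200+0.881100))/(1+2/25) = 8749/10000 ≈ 0.874900
step 8 [8y] swap r/1=579/24061: DF=(1 − 579/24061·(0.968900+0.959600+0.926400+0.895900+0.885200+0.881100+0.874900))/(1+579/24061) = 8263/10000 ≈ 0.826300

1 1 9689/10000
2 2 2399/2500
3 3 579/625
4 4 8959/10000
5 5 2213/2500
6 6 8811/10000
7 7 8749/10000
8 8 8263/10000
f(4y,7y) = ((8959/10000)/(8749/10000) − 1)/(3) = 70/8749 ≈ 0.8001%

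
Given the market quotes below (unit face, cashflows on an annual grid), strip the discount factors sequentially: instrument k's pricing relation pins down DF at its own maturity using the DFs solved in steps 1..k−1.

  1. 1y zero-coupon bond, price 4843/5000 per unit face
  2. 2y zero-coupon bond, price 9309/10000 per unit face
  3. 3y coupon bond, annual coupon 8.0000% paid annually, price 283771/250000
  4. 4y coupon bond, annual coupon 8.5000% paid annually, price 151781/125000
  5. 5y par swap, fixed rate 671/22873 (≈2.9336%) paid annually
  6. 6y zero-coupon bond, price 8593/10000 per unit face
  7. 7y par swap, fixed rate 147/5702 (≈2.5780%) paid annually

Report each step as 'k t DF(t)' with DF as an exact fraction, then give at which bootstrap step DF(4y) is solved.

step 1 [1y] zero: DF = P = 4843/5000 ≈ 0.968600
step 2 [2y] zero: DF = P = 9309/10000 ≈ 0.930900
step 3 [3y] bond c/1=2/25: DF=(283771/250000 − 2/25·(0.968600+0.930900))/(1+2/25) = 9103/10000 ≈ 0.910300
step 4 [4y] bond c/1=17/200: DF=(151781/125000 − 17/200·(0.968600+0.930900+0.910300))/(1+17/200) = 899/1000 ≈ 0.899000
step 5 [5y] swap r/1=671/22873: DF=(1 − 671/22873·(0.968600+0.930900+0.910300+0.899000))/(1+671/22873) = 4329/5000 ≈ 0.865800
step 6 [6y] zero: DF = P = 8593/10000 ≈ 0.859300
step 7 [7y] swap r/1=147/5702: DF=(1 − 147/5702·(0.968600+0.930900+0.910300+0.899000+0.865800+0.859300))/(1+147/5702) = 8383/10000 ≈ 0.838300

1 1 4843/5000
2 2 9309/10000
3 3 9103/10000
4 4 899/1000
5 5 4329/5000
6 6 8593/10000
7 7 8383/10000
DF(4y) is solved at step 4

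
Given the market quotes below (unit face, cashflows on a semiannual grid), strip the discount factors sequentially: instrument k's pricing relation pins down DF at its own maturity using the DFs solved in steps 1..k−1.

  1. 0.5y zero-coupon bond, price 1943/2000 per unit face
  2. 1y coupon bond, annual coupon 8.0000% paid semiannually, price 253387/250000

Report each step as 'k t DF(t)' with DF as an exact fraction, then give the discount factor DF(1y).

step 1 [0.5y] zero: DF = P = 1943/2000 ≈ 0.971500
step 2 [1y] bond c/2=1/25: DF=(253387/250000 − 1/25·(0.971500))/(1+1/25) = 2343/2500 ≈ 0.937200

1 1/2 1943/2000
2 1 2343/2500
DF(1y) = 2343/2500 ≈ 0.937200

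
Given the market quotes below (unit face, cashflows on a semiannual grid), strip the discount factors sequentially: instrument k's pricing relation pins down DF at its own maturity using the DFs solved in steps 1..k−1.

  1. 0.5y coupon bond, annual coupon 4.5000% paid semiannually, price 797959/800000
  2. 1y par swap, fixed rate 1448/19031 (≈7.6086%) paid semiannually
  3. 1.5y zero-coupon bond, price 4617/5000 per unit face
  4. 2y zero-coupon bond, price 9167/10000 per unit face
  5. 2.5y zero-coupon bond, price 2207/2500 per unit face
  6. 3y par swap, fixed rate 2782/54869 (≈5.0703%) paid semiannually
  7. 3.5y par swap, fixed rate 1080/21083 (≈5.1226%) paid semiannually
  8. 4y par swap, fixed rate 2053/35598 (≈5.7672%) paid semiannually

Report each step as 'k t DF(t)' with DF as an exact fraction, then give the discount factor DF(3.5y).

1 1/2 1951/2000
2 1 2319/2500
3 3/2 4617/5000
4 2 9167/10000
5 5/2 2207/2500
6 3 8609/10000
7 7/2 419/500
8 4 7947/10000
DF(3.5y) = 419/500 ≈ 0.838000

step 1 [0.5y] bond c/2=9/400: DF=(797959/800000 − 9/400·(0))/(1+9/400) = 1951/2000 ≈ 0.975500
step 2 [1y] swap r/2=724/19031: DF=(1 − 724/19031·(0.975500))/(1+724/19031) = 2319/2500 ≈ 0.927600
step 3 [1.5y] zero: DF = P = 4617/5000 ≈ 0.923400
step 4 [2y] zero: DF = P = 9167/10000 ≈ 0.916700
step 5 [2.5y] zero: DF = P = 2207/2500 ≈ 0.882800
step 6 [3y] swap r/2=1391/54869: DF=(1 − 1391/54869·(0.975500+0.927600+0.923400+0.916700+0.882800))/(1+1391/54869) = 8609/10000 ≈ 0.860900
step 7 [3.5y] swap r/2=540/21083: DF=(1 − 540/21083·(0.975500+0.927600+0.923400+0.916700+0.882800+0.860900))/(1+540/21083) = 419/500 ≈ 0.838000
step 8 [4y] swap r/2=2053/71196: DF=(1 − 2053/71196·(0.975500+0.927600+0.923400+0.916700+0.882800+0.860900+0.838000))/(1+2053/71196) = 7947/10000 ≈ 0.794700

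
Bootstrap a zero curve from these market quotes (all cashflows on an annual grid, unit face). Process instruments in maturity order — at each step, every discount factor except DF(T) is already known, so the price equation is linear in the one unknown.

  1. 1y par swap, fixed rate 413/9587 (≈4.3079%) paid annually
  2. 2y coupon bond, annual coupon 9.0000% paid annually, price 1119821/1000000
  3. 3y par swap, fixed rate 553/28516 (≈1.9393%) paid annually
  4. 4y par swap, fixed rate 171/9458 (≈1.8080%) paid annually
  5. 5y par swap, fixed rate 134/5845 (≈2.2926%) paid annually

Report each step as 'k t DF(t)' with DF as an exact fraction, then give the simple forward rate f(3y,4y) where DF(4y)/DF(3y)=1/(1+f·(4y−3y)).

step 1 [1y] swap r/1=413/9587: DF=(1 − 413/9587·(0))/(1+413/9587) = 9587/10000 ≈ 0.958700
step 2 [2y] bond c/1=9/100: DF=(1119821/1000000 − 9/100·(0.958700))/(1+9/100) = 4741/5000 ≈ 0.948200
step 3 [3y] swap r/1=553/28516: DF=(1 − 553/28516·(0.958700+0.948200))/(1+553/28516) = 9447/10000 ≈ 0.944700
step 4 [4y] swap r/1=171/9458: DF=(1 − 171/9458·(0.958700+0.948200+0.944700))/(1+171/9458) = 2329/2500 ≈ 0.931600
step 5 [5y] swap r/1=134/5845: DF=(1 − 134/5845·(0.958700+0.948200+0.944700+0.931600))/(1+134/5845) = 558/625 ≈ 0.892800

1 1 9587/10000
2 2 4741/5000
3 3 9447/10000
4 4 2329/2500
5 5 558/625
f(3y,4y) = ((9447/10000)/(2329/2500) − 1)/(1) = 131/9316 ≈ 1.4062%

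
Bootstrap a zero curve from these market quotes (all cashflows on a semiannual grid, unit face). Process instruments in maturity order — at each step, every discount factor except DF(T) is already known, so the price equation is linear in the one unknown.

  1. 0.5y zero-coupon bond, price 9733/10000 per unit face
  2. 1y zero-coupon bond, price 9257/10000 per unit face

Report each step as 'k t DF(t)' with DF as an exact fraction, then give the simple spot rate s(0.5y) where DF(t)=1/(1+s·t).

1 1/2 9733/10000
2 1 9257/10000
s(0.5y) = (1/(9733/10000) − 1)/(1/2) = 534/9733 ≈ 5.4865%

step 1 [0.5y] zero: DF = P = 9733/10000 ≈ 0.973300
step 2 [1y] zero: DF = P = 9257/10000 ≈ 0.925700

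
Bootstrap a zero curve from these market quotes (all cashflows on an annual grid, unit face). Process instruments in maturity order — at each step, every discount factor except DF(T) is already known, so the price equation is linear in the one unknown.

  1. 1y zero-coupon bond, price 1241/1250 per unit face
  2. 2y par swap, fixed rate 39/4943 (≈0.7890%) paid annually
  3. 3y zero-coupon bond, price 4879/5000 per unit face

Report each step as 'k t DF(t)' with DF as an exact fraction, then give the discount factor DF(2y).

step 1 [1y] zero: DF = P = 1241/1250 ≈ 0.992800
step 2 [2y] swap r/1=39/4943: DF=(1 − 39/4943·(0.992800))/(1+39/4943) = 2461/2500 ≈ 0.984400
step 3 [3y] zero: DF = P = 4879/5000 ≈ 0.975800

1 1 1241/1250
2 2 2461/2500
3 3 4879/5000
DF(2y) = 2461/2500 ≈ 0.984400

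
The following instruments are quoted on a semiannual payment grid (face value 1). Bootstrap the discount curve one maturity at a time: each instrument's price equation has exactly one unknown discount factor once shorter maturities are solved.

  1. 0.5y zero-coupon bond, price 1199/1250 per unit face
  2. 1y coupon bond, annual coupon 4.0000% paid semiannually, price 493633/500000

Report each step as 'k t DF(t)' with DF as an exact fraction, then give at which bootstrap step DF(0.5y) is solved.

step 1 [0.5y] zero: DF = P = 1199/1250 ≈ 0.959200
step 2 [1y] bond c/2=1/50: DF=(493633/500000 − 1/50·(0.959200))/(1+1/50) = 9491/10000 ≈ 0.949100

1 1/2 1199/1250
2 1 9491/10000
DF(0.5y) is solved at step 1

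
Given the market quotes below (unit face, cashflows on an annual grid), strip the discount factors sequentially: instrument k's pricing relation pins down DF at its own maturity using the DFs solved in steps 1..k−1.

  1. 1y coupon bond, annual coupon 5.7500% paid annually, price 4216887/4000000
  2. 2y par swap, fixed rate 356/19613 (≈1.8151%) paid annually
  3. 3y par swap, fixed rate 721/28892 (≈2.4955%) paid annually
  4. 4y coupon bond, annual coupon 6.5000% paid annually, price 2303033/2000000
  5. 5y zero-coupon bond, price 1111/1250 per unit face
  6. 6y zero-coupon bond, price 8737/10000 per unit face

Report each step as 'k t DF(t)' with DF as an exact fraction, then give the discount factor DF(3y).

1 1 9969/10000
2 2 2411/2500
3 3 9279/10000
4 4 9049/10000
5 5 1111/1250
6 6 8737/10000
DF(3y) = 9279/10000 ≈ 0.927900

step 1 [1y] bond c/1=23/400: DF=(4216887/4000000 − 23/400·(0))/(1+23/400) = 9969/10000 ≈ 0.996900
step 2 [2y] swap r/1=356/19613: DF=(1 − 356/19613·(0.996900))/(1+356/19613) = 2411/2500 ≈ 0.964400
step 3 [3y] swap r/1=721/28892: DF=(1 − 721/28892·(0.996900+0.964400))/(1+721/28892) = 9279/10000 ≈ 0.927900
step 4 [4y] bond c/1=13/200: DF=(2303033/2000000 − 13/200·(0.996900+0.964400+0.927900))/(1+13/200) = 9049/10000 ≈ 0.904900
step 5 [5y] zero: DF = P = 1111/1250 ≈ 0.888800
step 6 [6y] zero: DF = P = 8737/10000 ≈ 0.873700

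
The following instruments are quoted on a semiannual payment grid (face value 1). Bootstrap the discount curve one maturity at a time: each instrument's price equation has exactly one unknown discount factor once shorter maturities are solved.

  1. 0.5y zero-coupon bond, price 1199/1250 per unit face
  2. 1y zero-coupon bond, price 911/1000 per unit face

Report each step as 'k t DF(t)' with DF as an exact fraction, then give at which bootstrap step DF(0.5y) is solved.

1 1/2 1199/1250
2 1 911/1000
DF(0.5y) is solved at step 1

step 1 [0.5y] zero: DF = P = 1199/1250 ≈ 0.959200
step 2 [1y] zero: DF = P = 911/1000 ≈ 0.911000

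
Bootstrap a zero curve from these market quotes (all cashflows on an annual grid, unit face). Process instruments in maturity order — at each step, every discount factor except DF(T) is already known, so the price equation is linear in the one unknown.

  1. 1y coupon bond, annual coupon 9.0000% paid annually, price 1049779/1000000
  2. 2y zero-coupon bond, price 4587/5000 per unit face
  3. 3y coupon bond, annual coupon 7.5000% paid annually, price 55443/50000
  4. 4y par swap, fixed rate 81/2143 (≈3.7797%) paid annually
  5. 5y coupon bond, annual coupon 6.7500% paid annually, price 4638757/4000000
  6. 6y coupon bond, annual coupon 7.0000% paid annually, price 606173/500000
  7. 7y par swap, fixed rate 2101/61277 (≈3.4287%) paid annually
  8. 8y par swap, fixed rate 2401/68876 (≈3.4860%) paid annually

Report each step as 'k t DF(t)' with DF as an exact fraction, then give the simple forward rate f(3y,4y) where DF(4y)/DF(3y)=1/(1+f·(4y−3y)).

step 1 [1y] bond c/1=9/100: DF=(1049779/1000000 − 9/100·(0))/(1+9/100) = 9631/10000 ≈ 0.963100
step 2 [2y] zero: DF = P = 4587/5000 ≈ 0.917400
step 3 [3y] bond c/1=3/40: DF=(55443/50000 − 3/40·(0.963100+0.917400))/(1+3/40) = 9003/10000 ≈ 0.900300
step 4 [4y] swap r/1=81/2143: DF=(1 − 81/2143·(0.963100+0.917400+0.900300))/(1+81/2143) = 8623/10000 ≈ 0.862300
step 5 [5y] bond c/1=27/400: DF=(4638757/4000000 − 27/400·(0.963100+0.917400+0.900300+0.862300))/(1+27/400) = 107/125 ≈ 0.856000
step 6 [6y] bond c/1=7/100: DF=(606173/500000 − 7/100·(0.963100+0.917400+0.900300+0.862300+0.856000))/(1+7/100) = 8387/10000 ≈ 0.838700
step 7 [7y] swap r/1=2101/61277: DF=(1 − 2101/61277·(0.963100+0.917400+0.900300+0.862300+0.856000+0.838700))/(1+2101/61277) = 7899/10000 ≈ 0.789900
step 8 [8y] swap r/1=2401/68876: DF=(1 − 2401/68876·(0.963100+0.917400+0.900300+0.862300+0.856000+0.838700+0.789900))/(1+2401/68876) = 7599/10000 ≈ 0.759900

1 1 9631/10000
2 2 4587/5000
3 3 9003/10000
4 4 8623/10000
5 5 107/125
6 6 8387/10000
7 7 7899/10000
8 8 7599/10000
f(3y,4y) = ((9003/10000)/(8623/10000) − 1)/(1) = 380/8623 ≈ 4.4068%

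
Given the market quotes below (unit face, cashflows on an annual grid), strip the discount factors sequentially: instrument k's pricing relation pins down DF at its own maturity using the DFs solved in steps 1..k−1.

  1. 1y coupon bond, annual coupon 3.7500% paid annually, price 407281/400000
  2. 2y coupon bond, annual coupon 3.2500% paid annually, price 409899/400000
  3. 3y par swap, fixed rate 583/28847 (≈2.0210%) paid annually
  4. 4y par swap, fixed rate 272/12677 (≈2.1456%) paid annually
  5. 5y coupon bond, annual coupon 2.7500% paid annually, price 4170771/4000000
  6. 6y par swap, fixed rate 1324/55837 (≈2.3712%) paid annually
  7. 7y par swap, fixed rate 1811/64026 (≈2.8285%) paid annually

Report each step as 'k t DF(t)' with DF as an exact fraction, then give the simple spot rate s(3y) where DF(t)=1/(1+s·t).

1 1 4907/5000
2 2 601/625
3 3 9417/10000
4 4 574/625
5 5 913/1000
6 6 2169/2500
7 7 8189/10000
s(3y) = (1/(9417/10000) − 1)/(3) = 583/28251 ≈ 2.0636%

step 1 [1y] bond c/1=3/80: DF=(407281/400000 − 3/80·(0))/(1+3/80) = 4907/5000 ≈ 0.981400
step 2 [2y] bond c/1=13/400: DF=(409899/400000 − 13/400·(0.981400))/(1+13/400) = 601/625 ≈ 0.961600
step 3 [3y] swap r/1=583/28847: DF=(1 − 583/28847·(0.981400+0.961600))/(1+583/28847) = 9417/10000 ≈ 0.941700
step 4 [4y] swap r/1=272/12677: DF=(1 − 272/12677·(0.981400+0.961600+0.941700))/(1+272/12677) = 574/625 ≈ 0.918400
step 5 [5y] bond c/1=11/400: DF=(4170771/4000000 − 11/400·(0.981400+0.961600+0.941700+0.918400))/(1+11/400) = 913/1000 ≈ 0.913000
step 6 [6y] swap r/1=1324/55837: DF=(1 − 1324/55837·(0.981400+0.961600+0.941700+0.918400+0.913000))/(1+1324/55837) = 2169/2500 ≈ 0.867600
step 7 [7y] swap r/1=1811/64026: DF=(1 − 1811/64026·(0.981400+0.961600+0.941700+0.918400+0.913000+0.867600))/(1+1811/64026) = 8189/10000 ≈ 0.818900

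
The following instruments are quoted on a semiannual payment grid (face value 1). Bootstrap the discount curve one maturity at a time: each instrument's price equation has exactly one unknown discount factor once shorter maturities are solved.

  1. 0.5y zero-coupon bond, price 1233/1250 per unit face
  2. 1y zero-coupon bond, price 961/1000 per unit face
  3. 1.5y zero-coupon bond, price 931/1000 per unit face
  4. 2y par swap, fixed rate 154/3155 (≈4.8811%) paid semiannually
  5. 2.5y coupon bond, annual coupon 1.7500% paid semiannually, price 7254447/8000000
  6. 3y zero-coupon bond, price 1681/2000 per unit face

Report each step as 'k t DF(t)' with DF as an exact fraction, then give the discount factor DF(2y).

1 1/2 1233/1250
2 1 961/1000
3 3/2 931/1000
4 2 2269/2500
5 5/2 8661/10000
6 3 1681/2000
DF(2y) = 2269/2500 ≈ 0.907600

step 1 [0.5y] zero: DF = P = 1233/1250 ≈ 0.986400
step 2 [1y] zero: DF = P = 961/1000 ≈ 0.961000
step 3 [1.5y] zero: DF = P = 931/1000 ≈ 0.931000
step 4 [2y] swap r/2=77/3155: DF=(1 − 77/3155·(0.986400+0.961000+0.931000))/(1+77/3155) = 2269/2500 ≈ 0.907600
step 5 [2.5y] bond c/2=7/800: DF=(7254447/8000000 − 7/800·(0.986400+0.961000+0.931000+0.907600))/(1+7/800) = 8661/10000 ≈ 0.866100
step 6 [3y] zero: DF = P = 1681/2000 ≈ 0.840500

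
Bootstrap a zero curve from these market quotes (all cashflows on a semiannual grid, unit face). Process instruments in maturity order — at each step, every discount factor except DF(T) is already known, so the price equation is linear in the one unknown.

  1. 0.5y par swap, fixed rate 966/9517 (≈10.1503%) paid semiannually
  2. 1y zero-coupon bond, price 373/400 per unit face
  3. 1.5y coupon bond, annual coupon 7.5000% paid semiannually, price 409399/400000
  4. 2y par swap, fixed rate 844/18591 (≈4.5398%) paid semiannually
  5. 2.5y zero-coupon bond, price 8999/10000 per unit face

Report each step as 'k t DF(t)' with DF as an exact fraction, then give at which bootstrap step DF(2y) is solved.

1 1/2 9517/10000
2 1 373/400
3 3/2 574/625
4 2 2289/2500
5 5/2 8999/10000
DF(2y) is solved at step 4

step 1 [0.5y] swap r/2=483/9517: DF=(1 − 483/9517·(0))/(1+483/9517) = 9517/10000 ≈ 0.951700
step 2 [1y] zero: DF = P = 373/400 ≈ 0.932500
step 3 [1.5y] bond c/2=3/80: DF=(409399/400000 − 3/80·(0.951700+0.932500))/(1+3/80) = 574/625 ≈ 0.918400
step 4 [2y] swap r/2=422/18591: DF=(1 − 422/18591·(0.951700+0.932500+0.918400))/(1+422/18591) = 2289/2500 ≈ 0.915600
step 5 [2.5y] zero: DF = P = 8999/10000 ≈ 0.899900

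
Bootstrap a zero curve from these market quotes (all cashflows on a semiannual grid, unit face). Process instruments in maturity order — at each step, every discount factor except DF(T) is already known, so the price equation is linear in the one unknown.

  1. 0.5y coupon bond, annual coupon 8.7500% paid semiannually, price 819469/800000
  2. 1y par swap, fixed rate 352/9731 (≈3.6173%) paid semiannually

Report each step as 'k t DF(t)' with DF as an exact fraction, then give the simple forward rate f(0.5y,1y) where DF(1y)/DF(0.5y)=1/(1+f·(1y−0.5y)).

1 1/2 4907/5000
2 1 603/625
f(0.5y,1y) = ((4907/5000)/(603/625) − 1)/(1/2) = 83/2412 ≈ 3.4411%

step 1 [0.5y] bond c/2=7/160: DF=(819469/800000 − 7/160·(0))/(1+7/160) = 4907/5000 ≈ 0.981400
step 2 [1y] swap r/2=176/9731: DF=(1 − 176/9731·(0.981400))/(1+176/9731) = 603/625 ≈ 0.964800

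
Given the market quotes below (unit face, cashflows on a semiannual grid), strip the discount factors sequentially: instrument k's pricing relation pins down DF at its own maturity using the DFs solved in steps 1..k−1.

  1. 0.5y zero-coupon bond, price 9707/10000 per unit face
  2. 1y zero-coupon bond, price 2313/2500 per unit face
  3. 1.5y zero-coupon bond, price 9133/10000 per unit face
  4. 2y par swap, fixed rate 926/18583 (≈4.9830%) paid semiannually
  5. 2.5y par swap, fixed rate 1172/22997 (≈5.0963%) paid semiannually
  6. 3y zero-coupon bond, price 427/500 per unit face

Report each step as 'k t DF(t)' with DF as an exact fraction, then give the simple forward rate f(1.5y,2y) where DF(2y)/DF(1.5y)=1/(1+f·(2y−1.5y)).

1 1/2 9707/10000
2 1 2313/2500
3 3/2 9133/10000
4 2 4537/5000
5 5/2 2207/2500
6 3 427/500
f(1.5y,2y) = ((9133/10000)/(4537/5000) − 1)/(1/2) = 59/4537 ≈ 1.3004%

step 1 [0.5y] zero: DF = P = 9707/10000 ≈ 0.970700
step 2 [1y] zero: DF = P = 2313/2500 ≈ 0.925200
step 3 [1.5y] zero: DF = P = 9133/10000 ≈ 0.913300
step 4 [2y] swap r/2=463/18583: DF=(1 − 463/18583·(0.970700+0.925200+0.913300))/(1+463/18583) = 4537/5000 ≈ 0.907400
step 5 [2.5y] swap r/2=586/22997: DF=(1 − 586/22997·(0.970700+0.925200+0.913300+0.907400))/(1+586/22997) = 2207/2500 ≈ 0.882800
step 6 [3y] zero: DF = P = 427/500 ≈ 0.854000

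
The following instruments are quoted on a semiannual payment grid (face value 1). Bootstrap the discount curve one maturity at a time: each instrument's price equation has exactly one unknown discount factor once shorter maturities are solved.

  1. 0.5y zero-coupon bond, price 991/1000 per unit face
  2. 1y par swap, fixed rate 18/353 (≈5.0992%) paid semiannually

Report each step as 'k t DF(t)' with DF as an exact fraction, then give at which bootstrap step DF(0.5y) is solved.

step 1 [0.5y] zero: DF = P = 991/1000 ≈ 0.991000
step 2 [1y] swap r/2=9/353: DF=(1 − 9/353·(0.991000))/(1+9/353) = 1901/2000 ≈ 0.950500

1 1/2 991/1000
2 1 1901/2000
DF(0.5y) is solved at step 1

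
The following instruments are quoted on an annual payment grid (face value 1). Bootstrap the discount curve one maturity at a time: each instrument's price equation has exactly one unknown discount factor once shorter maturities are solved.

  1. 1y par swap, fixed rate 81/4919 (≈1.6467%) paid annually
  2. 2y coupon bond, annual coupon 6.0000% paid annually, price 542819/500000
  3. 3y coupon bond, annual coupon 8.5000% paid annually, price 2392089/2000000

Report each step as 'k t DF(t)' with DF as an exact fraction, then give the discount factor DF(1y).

1 1 4919/5000
2 2 1937/2000
3 3 4747/5000
DF(1y) = 4919/5000 ≈ 0.983800

step 1 [1y] swap r/1=81/4919: DF=(1 − 81/4919·(0))/(1+81/4919) = 4919/5000 ≈ 0.983800
step 2 [2y] bond c/1=3/50: DF=(542819/500000 − 3/50·(0.983800))/(1+3/50) = 1937/2000 ≈ 0.968500
step 3 [3y] bond c/1=17/200: DF=(2392089/2000000 − 17/200·(0.983800+0.968500))/(1+17/200) = 4747/5000 ≈ 0.949400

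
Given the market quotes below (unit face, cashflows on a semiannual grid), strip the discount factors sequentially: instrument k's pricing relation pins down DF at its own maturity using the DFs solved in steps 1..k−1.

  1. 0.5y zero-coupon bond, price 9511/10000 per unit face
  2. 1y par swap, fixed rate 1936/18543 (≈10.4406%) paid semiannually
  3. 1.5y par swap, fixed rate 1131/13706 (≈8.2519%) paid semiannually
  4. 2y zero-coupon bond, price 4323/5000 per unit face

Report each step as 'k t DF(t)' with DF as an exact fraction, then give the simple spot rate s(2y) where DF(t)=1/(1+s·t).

1 1/2 9511/10000
2 1 1129/1250
3 3/2 8869/10000
4 2 4323/5000
s(2y) = (1/(4323/5000) − 1)/(2) = 677/8646 ≈ 7.8302%

step 1 [0.5y] zero: DF = P = 9511/10000 ≈ 0.951100
step 2 [1y] swap r/2=968/18543: DF=(1 − 968/18543·(0.951100))/(1+968/18543) = 1129/1250 ≈ 0.903200
step 3 [1.5y] swap r/2=1131/27412: DF=(1 − 1131/27412·(0.951100+0.903200))/(1+1131/27412) = 8869/10000 ≈ 0.886900
step 4 [2y] zero: DF = P = 4323/5000 ≈ 0.864600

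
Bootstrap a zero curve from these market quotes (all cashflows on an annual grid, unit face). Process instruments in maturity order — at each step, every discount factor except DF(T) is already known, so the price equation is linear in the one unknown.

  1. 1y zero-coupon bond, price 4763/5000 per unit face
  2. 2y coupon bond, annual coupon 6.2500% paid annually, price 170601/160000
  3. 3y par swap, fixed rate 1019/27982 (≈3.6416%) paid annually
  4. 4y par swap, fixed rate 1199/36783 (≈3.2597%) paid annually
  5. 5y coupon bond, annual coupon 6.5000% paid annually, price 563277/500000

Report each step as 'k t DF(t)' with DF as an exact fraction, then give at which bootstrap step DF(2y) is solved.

1 1 4763/5000
2 2 379/400
3 3 8981/10000
4 4 8801/10000
5 5 8333/10000
DF(2y) is solved at step 2

step 1 [1y] zero: DF = P = 4763/5000 ≈ 0.952600
step 2 [2y] bond c/1=1/16: DF=(170601/160000 − 1/16·(0.952600))/(1+1/16) = 379/400 ≈ 0.947500
step 3 [3y] swap r/1=1019/27982: DF=(1 − 1019/27982·(0.952600+0.947500))/(1+1019/27982) = 8981/10000 ≈ 0.898100
step 4 [4y] swap r/1=1199/36783: DF=(1 − 1199/36783·(0.952600+0.947500+0.898100))/(1+1199/36783) = 8801/10000 ≈ 0.880100
step 5 [5y] bond c/1=13/200: DF=(563277/500000 − 13/200·(0.952600+0.947500+0.898100+0.880100))/(1+13/200) = 8333/10000 ≈ 0.833300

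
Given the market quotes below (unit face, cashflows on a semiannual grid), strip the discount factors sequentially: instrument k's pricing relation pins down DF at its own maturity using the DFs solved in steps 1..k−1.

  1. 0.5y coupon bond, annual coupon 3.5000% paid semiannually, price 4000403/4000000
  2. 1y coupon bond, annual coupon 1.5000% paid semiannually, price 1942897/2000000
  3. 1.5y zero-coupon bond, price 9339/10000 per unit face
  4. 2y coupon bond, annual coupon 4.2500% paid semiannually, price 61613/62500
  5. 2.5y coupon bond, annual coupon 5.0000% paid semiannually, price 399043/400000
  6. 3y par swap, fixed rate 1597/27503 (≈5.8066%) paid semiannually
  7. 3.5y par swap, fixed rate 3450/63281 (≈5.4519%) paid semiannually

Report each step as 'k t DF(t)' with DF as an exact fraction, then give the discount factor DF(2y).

1 1/2 9829/10000
2 1 9569/10000
3 3/2 9339/10000
4 2 1811/2000
5 5/2 8811/10000
6 3 8403/10000
7 7/2 331/400
DF(2y) = 1811/2000 ≈ 0.905500

step 1 [0.5y] bond c/2=7/400: DF=(4000403/4000000 − 7/400·(0))/(1+7/400) = 9829/10000 ≈ 0.982900
step 2 [1y] bond c/2=3/400: DF=(1942897/2000000 − 3/400·(0.982900))/(1+3/400) = 9569/10000 ≈ 0.956900
step 3 [1.5y] zero: DF = P = 9339/10000 ≈ 0.933900
step 4 [2y] bond c/2=17/800: DF=(61613/62500 − 17/800·(0.982900+0.956900+0.933900))/(1+17/800) = 1811/2000 ≈ 0.905500
step 5 [2.5y] bond c/2=1/40: DF=(399043/400000 − 1/40·(0.982900+0.956900+0.933900+0.905500))/(1+1/40) = 8811/10000 ≈ 0.881100
step 6 [3y] swap r/2=1597/55006: DF=(1 − 1597/55006·(0.982900+0.956900+0.933900+0.905500+0.881100))/(1+1597/55006) = 8403/10000 ≈ 0.840300
step 7 [3.5y] swap r/2=1725/63281: DF=(1 − 1725/63281·(0.982900+0.956900+0.933900+0.905500+0.881100+0.840300))/(1+1725/63281) = 331/400 ≈ 0.827500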